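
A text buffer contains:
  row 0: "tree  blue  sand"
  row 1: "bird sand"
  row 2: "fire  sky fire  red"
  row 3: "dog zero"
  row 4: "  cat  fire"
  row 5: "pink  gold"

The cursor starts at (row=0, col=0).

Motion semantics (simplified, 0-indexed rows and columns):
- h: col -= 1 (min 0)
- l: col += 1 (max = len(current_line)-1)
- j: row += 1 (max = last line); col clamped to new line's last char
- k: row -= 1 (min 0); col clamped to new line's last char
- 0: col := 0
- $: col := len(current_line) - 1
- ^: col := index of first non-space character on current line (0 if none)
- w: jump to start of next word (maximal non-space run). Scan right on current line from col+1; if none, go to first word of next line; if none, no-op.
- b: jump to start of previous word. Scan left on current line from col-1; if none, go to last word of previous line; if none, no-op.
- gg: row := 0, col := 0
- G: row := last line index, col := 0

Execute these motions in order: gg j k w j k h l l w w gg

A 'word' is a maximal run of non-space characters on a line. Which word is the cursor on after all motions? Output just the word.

Answer: tree

Derivation:
After 1 (gg): row=0 col=0 char='t'
After 2 (j): row=1 col=0 char='b'
After 3 (k): row=0 col=0 char='t'
After 4 (w): row=0 col=6 char='b'
After 5 (j): row=1 col=6 char='a'
After 6 (k): row=0 col=6 char='b'
After 7 (h): row=0 col=5 char='_'
After 8 (l): row=0 col=6 char='b'
After 9 (l): row=0 col=7 char='l'
After 10 (w): row=0 col=12 char='s'
After 11 (w): row=1 col=0 char='b'
After 12 (gg): row=0 col=0 char='t'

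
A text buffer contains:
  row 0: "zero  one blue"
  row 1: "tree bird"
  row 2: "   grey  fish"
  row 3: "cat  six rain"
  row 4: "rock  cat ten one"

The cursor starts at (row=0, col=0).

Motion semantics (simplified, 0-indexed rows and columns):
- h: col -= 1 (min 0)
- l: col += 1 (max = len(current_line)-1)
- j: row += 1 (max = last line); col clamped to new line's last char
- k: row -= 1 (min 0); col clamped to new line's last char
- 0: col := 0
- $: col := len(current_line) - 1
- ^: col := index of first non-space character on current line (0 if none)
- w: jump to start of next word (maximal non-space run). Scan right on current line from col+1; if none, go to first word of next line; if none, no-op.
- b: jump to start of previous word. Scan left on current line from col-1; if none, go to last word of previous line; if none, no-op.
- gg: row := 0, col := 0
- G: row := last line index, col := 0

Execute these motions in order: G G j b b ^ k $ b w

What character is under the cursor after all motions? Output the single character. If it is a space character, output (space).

Answer: c

Derivation:
After 1 (G): row=4 col=0 char='r'
After 2 (G): row=4 col=0 char='r'
After 3 (j): row=4 col=0 char='r'
After 4 (b): row=3 col=9 char='r'
After 5 (b): row=3 col=5 char='s'
After 6 (^): row=3 col=0 char='c'
After 7 (k): row=2 col=0 char='_'
After 8 ($): row=2 col=12 char='h'
After 9 (b): row=2 col=9 char='f'
After 10 (w): row=3 col=0 char='c'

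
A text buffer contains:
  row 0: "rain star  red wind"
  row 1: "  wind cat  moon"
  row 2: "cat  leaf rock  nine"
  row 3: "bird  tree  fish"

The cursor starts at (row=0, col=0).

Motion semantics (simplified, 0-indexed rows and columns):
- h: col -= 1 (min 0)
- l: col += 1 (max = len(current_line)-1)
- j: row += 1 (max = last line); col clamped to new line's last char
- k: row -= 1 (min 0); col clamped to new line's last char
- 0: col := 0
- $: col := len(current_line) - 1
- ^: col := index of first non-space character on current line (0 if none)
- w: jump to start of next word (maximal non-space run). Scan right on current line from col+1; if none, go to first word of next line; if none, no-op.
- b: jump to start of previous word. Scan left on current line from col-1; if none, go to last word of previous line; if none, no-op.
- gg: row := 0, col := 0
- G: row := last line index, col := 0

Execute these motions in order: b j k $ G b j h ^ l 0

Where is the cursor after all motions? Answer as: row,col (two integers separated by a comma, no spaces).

After 1 (b): row=0 col=0 char='r'
After 2 (j): row=1 col=0 char='_'
After 3 (k): row=0 col=0 char='r'
After 4 ($): row=0 col=18 char='d'
After 5 (G): row=3 col=0 char='b'
After 6 (b): row=2 col=16 char='n'
After 7 (j): row=3 col=15 char='h'
After 8 (h): row=3 col=14 char='s'
After 9 (^): row=3 col=0 char='b'
After 10 (l): row=3 col=1 char='i'
After 11 (0): row=3 col=0 char='b'

Answer: 3,0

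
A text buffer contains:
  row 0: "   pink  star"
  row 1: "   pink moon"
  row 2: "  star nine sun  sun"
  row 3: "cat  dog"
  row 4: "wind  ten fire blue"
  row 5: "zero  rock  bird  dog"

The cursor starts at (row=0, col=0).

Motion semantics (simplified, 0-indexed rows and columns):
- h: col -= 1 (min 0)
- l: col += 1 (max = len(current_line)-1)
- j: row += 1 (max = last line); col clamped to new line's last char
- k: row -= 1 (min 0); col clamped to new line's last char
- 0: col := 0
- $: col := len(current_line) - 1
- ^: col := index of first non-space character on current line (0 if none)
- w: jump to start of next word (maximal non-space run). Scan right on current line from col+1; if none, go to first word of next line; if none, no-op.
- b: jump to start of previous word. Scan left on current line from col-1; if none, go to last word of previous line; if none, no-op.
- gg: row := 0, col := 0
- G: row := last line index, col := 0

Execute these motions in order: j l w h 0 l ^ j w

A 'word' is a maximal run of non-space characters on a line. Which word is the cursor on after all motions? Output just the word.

After 1 (j): row=1 col=0 char='_'
After 2 (l): row=1 col=1 char='_'
After 3 (w): row=1 col=3 char='p'
After 4 (h): row=1 col=2 char='_'
After 5 (0): row=1 col=0 char='_'
After 6 (l): row=1 col=1 char='_'
After 7 (^): row=1 col=3 char='p'
After 8 (j): row=2 col=3 char='t'
After 9 (w): row=2 col=7 char='n'

Answer: nine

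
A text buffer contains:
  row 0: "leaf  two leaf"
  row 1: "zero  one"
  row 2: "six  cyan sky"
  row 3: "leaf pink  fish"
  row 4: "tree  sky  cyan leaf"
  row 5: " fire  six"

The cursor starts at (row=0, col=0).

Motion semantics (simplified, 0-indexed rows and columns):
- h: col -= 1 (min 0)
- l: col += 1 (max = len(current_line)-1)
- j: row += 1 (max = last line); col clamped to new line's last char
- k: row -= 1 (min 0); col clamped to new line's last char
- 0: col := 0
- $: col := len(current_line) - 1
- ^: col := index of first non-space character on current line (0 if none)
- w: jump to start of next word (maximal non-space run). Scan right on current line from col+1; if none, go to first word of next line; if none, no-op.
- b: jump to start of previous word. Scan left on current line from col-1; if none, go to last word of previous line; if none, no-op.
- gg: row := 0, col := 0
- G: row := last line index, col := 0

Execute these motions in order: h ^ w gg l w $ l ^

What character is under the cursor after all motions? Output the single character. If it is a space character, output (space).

Answer: l

Derivation:
After 1 (h): row=0 col=0 char='l'
After 2 (^): row=0 col=0 char='l'
After 3 (w): row=0 col=6 char='t'
After 4 (gg): row=0 col=0 char='l'
After 5 (l): row=0 col=1 char='e'
After 6 (w): row=0 col=6 char='t'
After 7 ($): row=0 col=13 char='f'
After 8 (l): row=0 col=13 char='f'
After 9 (^): row=0 col=0 char='l'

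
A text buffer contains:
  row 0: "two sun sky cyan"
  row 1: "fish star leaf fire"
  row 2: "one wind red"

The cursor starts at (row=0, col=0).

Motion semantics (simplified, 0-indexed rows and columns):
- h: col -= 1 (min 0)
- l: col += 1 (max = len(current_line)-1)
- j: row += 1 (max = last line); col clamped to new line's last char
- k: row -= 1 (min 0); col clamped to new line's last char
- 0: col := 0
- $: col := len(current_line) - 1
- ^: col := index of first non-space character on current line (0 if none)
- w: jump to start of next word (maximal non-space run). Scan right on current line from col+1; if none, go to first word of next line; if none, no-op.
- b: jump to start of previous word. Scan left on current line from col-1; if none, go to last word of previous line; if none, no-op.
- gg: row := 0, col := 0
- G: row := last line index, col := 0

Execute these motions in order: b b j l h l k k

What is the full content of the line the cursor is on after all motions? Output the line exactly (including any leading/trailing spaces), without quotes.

After 1 (b): row=0 col=0 char='t'
After 2 (b): row=0 col=0 char='t'
After 3 (j): row=1 col=0 char='f'
After 4 (l): row=1 col=1 char='i'
After 5 (h): row=1 col=0 char='f'
After 6 (l): row=1 col=1 char='i'
After 7 (k): row=0 col=1 char='w'
After 8 (k): row=0 col=1 char='w'

Answer: two sun sky cyan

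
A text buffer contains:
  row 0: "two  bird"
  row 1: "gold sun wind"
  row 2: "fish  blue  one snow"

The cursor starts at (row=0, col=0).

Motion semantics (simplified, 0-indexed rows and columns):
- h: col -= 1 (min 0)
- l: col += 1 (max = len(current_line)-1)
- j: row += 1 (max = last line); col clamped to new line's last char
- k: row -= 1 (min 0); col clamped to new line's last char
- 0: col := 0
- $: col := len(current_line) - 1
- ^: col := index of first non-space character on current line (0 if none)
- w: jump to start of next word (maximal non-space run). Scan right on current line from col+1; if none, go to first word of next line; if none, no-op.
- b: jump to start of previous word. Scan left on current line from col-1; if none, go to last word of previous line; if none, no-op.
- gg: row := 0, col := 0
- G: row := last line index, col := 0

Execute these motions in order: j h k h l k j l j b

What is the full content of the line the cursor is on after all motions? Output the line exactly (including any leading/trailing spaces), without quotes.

After 1 (j): row=1 col=0 char='g'
After 2 (h): row=1 col=0 char='g'
After 3 (k): row=0 col=0 char='t'
After 4 (h): row=0 col=0 char='t'
After 5 (l): row=0 col=1 char='w'
After 6 (k): row=0 col=1 char='w'
After 7 (j): row=1 col=1 char='o'
After 8 (l): row=1 col=2 char='l'
After 9 (j): row=2 col=2 char='s'
After 10 (b): row=2 col=0 char='f'

Answer: fish  blue  one snow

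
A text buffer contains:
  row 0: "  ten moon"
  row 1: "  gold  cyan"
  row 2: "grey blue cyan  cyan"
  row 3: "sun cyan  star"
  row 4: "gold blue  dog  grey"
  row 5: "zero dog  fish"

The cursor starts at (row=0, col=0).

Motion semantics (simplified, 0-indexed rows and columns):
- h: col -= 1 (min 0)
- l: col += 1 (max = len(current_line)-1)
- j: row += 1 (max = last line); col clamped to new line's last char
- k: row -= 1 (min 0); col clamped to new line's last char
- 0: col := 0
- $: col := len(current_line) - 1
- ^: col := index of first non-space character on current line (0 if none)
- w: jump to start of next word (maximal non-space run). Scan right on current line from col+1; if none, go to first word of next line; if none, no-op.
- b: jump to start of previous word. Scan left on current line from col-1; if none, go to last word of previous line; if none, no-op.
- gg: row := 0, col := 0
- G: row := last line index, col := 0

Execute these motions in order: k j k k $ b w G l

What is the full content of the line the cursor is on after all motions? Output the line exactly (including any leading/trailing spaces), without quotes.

After 1 (k): row=0 col=0 char='_'
After 2 (j): row=1 col=0 char='_'
After 3 (k): row=0 col=0 char='_'
After 4 (k): row=0 col=0 char='_'
After 5 ($): row=0 col=9 char='n'
After 6 (b): row=0 col=6 char='m'
After 7 (w): row=1 col=2 char='g'
After 8 (G): row=5 col=0 char='z'
After 9 (l): row=5 col=1 char='e'

Answer: zero dog  fish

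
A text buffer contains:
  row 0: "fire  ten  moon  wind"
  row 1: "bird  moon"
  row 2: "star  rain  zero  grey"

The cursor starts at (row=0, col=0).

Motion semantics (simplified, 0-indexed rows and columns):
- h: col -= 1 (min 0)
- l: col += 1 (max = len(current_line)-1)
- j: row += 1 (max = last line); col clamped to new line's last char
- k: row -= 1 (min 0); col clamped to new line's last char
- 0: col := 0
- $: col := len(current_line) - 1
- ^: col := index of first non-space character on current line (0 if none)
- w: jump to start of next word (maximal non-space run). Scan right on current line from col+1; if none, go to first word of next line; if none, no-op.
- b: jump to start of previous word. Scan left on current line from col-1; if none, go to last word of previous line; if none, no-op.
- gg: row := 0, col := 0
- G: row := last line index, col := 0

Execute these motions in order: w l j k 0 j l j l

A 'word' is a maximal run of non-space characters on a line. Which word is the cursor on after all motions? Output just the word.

Answer: star

Derivation:
After 1 (w): row=0 col=6 char='t'
After 2 (l): row=0 col=7 char='e'
After 3 (j): row=1 col=7 char='o'
After 4 (k): row=0 col=7 char='e'
After 5 (0): row=0 col=0 char='f'
After 6 (j): row=1 col=0 char='b'
After 7 (l): row=1 col=1 char='i'
After 8 (j): row=2 col=1 char='t'
After 9 (l): row=2 col=2 char='a'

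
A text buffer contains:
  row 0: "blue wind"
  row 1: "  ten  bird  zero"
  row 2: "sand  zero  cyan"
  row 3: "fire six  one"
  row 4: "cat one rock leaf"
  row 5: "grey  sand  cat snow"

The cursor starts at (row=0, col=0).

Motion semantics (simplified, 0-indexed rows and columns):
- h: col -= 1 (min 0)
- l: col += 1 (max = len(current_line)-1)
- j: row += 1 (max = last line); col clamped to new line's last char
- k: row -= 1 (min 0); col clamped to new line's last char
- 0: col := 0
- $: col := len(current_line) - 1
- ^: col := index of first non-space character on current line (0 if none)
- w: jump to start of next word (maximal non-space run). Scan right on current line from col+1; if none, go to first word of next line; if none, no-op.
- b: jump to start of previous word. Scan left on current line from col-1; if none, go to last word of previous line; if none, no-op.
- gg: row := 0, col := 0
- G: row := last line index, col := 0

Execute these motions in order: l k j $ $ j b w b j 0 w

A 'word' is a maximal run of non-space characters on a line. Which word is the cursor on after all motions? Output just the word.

Answer: six

Derivation:
After 1 (l): row=0 col=1 char='l'
After 2 (k): row=0 col=1 char='l'
After 3 (j): row=1 col=1 char='_'
After 4 ($): row=1 col=16 char='o'
After 5 ($): row=1 col=16 char='o'
After 6 (j): row=2 col=15 char='n'
After 7 (b): row=2 col=12 char='c'
After 8 (w): row=3 col=0 char='f'
After 9 (b): row=2 col=12 char='c'
After 10 (j): row=3 col=12 char='e'
After 11 (0): row=3 col=0 char='f'
After 12 (w): row=3 col=5 char='s'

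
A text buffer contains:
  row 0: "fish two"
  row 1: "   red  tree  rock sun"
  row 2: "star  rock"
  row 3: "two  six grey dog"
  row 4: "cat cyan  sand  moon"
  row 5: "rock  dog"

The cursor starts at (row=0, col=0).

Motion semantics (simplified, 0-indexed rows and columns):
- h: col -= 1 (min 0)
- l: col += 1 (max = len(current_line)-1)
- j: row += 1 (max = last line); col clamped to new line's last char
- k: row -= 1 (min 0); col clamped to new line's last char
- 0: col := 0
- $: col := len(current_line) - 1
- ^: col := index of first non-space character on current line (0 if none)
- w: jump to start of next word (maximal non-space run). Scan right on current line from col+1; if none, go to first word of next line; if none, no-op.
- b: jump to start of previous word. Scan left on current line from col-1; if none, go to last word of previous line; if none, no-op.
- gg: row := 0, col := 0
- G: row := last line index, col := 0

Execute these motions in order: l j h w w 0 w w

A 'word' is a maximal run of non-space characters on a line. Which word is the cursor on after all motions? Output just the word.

Answer: tree

Derivation:
After 1 (l): row=0 col=1 char='i'
After 2 (j): row=1 col=1 char='_'
After 3 (h): row=1 col=0 char='_'
After 4 (w): row=1 col=3 char='r'
After 5 (w): row=1 col=8 char='t'
After 6 (0): row=1 col=0 char='_'
After 7 (w): row=1 col=3 char='r'
After 8 (w): row=1 col=8 char='t'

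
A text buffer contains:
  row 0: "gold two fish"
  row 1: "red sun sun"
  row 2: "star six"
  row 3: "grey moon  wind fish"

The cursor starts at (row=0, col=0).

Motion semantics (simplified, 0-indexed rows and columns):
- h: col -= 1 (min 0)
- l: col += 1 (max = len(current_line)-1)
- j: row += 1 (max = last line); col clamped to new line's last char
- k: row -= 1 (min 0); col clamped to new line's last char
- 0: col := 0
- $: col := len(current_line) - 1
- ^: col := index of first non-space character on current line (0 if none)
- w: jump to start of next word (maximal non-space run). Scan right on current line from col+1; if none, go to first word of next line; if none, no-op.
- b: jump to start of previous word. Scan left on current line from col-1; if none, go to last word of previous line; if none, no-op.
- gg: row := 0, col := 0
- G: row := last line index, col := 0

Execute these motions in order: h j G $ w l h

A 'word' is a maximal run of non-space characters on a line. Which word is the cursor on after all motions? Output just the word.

Answer: fish

Derivation:
After 1 (h): row=0 col=0 char='g'
After 2 (j): row=1 col=0 char='r'
After 3 (G): row=3 col=0 char='g'
After 4 ($): row=3 col=19 char='h'
After 5 (w): row=3 col=19 char='h'
After 6 (l): row=3 col=19 char='h'
After 7 (h): row=3 col=18 char='s'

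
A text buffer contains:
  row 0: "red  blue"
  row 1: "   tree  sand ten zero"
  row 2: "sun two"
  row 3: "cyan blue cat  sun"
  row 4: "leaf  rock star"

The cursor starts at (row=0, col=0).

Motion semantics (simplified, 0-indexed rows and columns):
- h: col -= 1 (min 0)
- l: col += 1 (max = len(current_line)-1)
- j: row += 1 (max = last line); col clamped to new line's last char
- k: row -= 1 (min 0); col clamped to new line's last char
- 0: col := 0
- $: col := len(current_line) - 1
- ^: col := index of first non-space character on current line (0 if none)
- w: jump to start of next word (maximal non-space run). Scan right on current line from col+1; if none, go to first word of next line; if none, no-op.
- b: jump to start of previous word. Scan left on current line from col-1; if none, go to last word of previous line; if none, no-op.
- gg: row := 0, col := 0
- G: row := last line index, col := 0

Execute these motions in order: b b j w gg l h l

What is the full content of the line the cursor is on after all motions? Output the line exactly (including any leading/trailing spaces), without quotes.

After 1 (b): row=0 col=0 char='r'
After 2 (b): row=0 col=0 char='r'
After 3 (j): row=1 col=0 char='_'
After 4 (w): row=1 col=3 char='t'
After 5 (gg): row=0 col=0 char='r'
After 6 (l): row=0 col=1 char='e'
After 7 (h): row=0 col=0 char='r'
After 8 (l): row=0 col=1 char='e'

Answer: red  blue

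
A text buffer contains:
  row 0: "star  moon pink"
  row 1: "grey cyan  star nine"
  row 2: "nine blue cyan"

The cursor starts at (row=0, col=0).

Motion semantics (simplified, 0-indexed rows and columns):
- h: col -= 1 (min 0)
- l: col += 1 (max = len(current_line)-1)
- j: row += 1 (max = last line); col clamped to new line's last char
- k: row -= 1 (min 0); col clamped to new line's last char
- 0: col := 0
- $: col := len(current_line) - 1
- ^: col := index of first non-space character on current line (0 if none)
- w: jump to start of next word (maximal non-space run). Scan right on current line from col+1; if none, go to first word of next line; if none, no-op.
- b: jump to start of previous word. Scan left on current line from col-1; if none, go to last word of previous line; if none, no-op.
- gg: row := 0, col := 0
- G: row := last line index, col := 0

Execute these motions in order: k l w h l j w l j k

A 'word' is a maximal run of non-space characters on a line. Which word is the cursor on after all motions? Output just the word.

Answer: star

Derivation:
After 1 (k): row=0 col=0 char='s'
After 2 (l): row=0 col=1 char='t'
After 3 (w): row=0 col=6 char='m'
After 4 (h): row=0 col=5 char='_'
After 5 (l): row=0 col=6 char='m'
After 6 (j): row=1 col=6 char='y'
After 7 (w): row=1 col=11 char='s'
After 8 (l): row=1 col=12 char='t'
After 9 (j): row=2 col=12 char='a'
After 10 (k): row=1 col=12 char='t'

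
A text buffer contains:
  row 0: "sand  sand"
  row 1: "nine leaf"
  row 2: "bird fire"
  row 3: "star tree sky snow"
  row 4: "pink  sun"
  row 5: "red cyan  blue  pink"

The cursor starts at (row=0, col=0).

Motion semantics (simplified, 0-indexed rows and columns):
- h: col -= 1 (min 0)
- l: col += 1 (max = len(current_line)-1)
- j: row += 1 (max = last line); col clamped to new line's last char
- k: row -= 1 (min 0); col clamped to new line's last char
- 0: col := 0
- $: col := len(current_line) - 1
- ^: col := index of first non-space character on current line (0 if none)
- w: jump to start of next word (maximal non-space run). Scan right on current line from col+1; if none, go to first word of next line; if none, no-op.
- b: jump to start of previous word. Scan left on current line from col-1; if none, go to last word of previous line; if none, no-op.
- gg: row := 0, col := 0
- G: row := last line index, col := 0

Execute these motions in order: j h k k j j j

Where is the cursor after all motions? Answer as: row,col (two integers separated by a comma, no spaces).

Answer: 3,0

Derivation:
After 1 (j): row=1 col=0 char='n'
After 2 (h): row=1 col=0 char='n'
After 3 (k): row=0 col=0 char='s'
After 4 (k): row=0 col=0 char='s'
After 5 (j): row=1 col=0 char='n'
After 6 (j): row=2 col=0 char='b'
After 7 (j): row=3 col=0 char='s'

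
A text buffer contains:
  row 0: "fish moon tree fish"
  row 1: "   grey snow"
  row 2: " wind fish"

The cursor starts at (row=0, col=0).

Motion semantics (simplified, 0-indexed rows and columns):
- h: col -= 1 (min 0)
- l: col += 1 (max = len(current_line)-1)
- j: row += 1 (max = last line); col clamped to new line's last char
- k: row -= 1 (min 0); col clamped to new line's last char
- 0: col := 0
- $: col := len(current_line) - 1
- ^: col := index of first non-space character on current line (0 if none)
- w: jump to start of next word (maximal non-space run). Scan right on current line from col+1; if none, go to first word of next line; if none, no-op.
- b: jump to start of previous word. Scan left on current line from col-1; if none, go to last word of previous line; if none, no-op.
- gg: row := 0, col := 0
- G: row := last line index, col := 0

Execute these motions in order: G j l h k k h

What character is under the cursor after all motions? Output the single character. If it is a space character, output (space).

Answer: f

Derivation:
After 1 (G): row=2 col=0 char='_'
After 2 (j): row=2 col=0 char='_'
After 3 (l): row=2 col=1 char='w'
After 4 (h): row=2 col=0 char='_'
After 5 (k): row=1 col=0 char='_'
After 6 (k): row=0 col=0 char='f'
After 7 (h): row=0 col=0 char='f'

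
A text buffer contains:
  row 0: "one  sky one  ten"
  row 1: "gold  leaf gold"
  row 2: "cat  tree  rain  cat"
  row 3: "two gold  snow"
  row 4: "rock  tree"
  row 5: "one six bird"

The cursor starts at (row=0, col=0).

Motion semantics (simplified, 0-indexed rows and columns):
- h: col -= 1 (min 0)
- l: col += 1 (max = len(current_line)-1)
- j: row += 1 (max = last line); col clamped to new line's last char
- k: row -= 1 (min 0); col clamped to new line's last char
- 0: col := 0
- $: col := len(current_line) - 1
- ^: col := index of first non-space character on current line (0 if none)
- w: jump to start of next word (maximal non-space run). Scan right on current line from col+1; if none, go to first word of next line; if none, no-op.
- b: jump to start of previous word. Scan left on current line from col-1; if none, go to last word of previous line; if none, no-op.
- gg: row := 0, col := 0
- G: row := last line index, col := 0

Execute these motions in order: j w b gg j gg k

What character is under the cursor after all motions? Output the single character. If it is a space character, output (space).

Answer: o

Derivation:
After 1 (j): row=1 col=0 char='g'
After 2 (w): row=1 col=6 char='l'
After 3 (b): row=1 col=0 char='g'
After 4 (gg): row=0 col=0 char='o'
After 5 (j): row=1 col=0 char='g'
After 6 (gg): row=0 col=0 char='o'
After 7 (k): row=0 col=0 char='o'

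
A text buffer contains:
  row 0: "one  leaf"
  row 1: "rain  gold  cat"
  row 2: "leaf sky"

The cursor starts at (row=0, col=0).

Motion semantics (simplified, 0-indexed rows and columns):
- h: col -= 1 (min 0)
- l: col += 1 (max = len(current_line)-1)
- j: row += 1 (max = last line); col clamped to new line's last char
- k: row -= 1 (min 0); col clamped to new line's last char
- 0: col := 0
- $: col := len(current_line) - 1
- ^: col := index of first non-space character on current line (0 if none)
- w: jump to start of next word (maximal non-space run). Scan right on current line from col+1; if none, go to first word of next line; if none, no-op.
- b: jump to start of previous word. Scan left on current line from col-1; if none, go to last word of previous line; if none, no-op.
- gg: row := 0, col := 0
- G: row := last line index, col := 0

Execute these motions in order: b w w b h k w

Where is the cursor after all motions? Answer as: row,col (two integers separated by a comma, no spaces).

After 1 (b): row=0 col=0 char='o'
After 2 (w): row=0 col=5 char='l'
After 3 (w): row=1 col=0 char='r'
After 4 (b): row=0 col=5 char='l'
After 5 (h): row=0 col=4 char='_'
After 6 (k): row=0 col=4 char='_'
After 7 (w): row=0 col=5 char='l'

Answer: 0,5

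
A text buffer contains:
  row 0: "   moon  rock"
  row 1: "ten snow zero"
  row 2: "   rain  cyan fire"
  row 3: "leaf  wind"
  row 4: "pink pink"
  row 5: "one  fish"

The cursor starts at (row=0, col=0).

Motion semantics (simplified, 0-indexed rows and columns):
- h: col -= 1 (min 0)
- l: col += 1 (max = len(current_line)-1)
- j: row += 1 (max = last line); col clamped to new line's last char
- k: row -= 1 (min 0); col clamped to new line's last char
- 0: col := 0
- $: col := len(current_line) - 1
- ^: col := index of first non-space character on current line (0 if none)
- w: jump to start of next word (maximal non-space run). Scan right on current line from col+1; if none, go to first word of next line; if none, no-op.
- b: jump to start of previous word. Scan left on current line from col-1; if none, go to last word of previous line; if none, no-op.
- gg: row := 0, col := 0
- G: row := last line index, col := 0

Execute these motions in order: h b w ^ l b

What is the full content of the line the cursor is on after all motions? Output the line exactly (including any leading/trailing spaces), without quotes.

Answer:    moon  rock

Derivation:
After 1 (h): row=0 col=0 char='_'
After 2 (b): row=0 col=0 char='_'
After 3 (w): row=0 col=3 char='m'
After 4 (^): row=0 col=3 char='m'
After 5 (l): row=0 col=4 char='o'
After 6 (b): row=0 col=3 char='m'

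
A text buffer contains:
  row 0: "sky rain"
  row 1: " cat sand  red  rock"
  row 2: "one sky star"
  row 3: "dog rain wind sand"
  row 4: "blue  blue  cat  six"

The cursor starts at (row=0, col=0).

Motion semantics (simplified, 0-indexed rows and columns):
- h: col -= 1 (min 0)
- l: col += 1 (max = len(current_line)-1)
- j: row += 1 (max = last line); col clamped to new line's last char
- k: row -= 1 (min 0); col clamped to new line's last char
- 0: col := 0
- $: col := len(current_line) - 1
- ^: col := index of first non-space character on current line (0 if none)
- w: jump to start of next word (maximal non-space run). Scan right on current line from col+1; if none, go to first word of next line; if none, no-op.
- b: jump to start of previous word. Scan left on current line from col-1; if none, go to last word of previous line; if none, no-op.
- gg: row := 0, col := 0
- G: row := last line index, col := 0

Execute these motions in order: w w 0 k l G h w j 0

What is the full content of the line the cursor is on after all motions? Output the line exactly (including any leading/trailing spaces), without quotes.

After 1 (w): row=0 col=4 char='r'
After 2 (w): row=1 col=1 char='c'
After 3 (0): row=1 col=0 char='_'
After 4 (k): row=0 col=0 char='s'
After 5 (l): row=0 col=1 char='k'
After 6 (G): row=4 col=0 char='b'
After 7 (h): row=4 col=0 char='b'
After 8 (w): row=4 col=6 char='b'
After 9 (j): row=4 col=6 char='b'
After 10 (0): row=4 col=0 char='b'

Answer: blue  blue  cat  six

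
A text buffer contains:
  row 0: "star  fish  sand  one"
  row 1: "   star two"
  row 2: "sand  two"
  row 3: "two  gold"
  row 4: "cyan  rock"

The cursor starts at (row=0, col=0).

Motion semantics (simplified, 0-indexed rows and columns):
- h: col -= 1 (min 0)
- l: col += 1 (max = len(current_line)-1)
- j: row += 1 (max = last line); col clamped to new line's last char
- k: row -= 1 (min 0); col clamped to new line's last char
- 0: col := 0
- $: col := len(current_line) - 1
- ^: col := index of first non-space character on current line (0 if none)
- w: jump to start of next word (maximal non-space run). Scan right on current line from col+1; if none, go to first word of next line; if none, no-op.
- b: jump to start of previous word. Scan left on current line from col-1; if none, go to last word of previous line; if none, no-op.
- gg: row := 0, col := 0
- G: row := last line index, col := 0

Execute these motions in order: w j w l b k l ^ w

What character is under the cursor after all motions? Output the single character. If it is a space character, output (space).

Answer: f

Derivation:
After 1 (w): row=0 col=6 char='f'
After 2 (j): row=1 col=6 char='r'
After 3 (w): row=1 col=8 char='t'
After 4 (l): row=1 col=9 char='w'
After 5 (b): row=1 col=8 char='t'
After 6 (k): row=0 col=8 char='s'
After 7 (l): row=0 col=9 char='h'
After 8 (^): row=0 col=0 char='s'
After 9 (w): row=0 col=6 char='f'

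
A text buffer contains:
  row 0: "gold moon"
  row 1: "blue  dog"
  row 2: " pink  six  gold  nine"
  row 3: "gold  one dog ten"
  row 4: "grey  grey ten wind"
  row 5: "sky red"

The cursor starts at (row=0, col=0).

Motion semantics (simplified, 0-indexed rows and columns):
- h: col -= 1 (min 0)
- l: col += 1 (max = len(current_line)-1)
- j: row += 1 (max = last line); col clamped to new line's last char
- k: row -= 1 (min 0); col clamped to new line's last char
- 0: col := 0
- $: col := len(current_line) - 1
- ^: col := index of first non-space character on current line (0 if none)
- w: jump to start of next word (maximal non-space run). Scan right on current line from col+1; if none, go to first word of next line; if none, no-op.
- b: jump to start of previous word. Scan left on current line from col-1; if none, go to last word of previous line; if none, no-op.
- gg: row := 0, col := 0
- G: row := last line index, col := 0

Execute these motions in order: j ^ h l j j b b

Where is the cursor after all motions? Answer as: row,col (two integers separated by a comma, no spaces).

After 1 (j): row=1 col=0 char='b'
After 2 (^): row=1 col=0 char='b'
After 3 (h): row=1 col=0 char='b'
After 4 (l): row=1 col=1 char='l'
After 5 (j): row=2 col=1 char='p'
After 6 (j): row=3 col=1 char='o'
After 7 (b): row=3 col=0 char='g'
After 8 (b): row=2 col=18 char='n'

Answer: 2,18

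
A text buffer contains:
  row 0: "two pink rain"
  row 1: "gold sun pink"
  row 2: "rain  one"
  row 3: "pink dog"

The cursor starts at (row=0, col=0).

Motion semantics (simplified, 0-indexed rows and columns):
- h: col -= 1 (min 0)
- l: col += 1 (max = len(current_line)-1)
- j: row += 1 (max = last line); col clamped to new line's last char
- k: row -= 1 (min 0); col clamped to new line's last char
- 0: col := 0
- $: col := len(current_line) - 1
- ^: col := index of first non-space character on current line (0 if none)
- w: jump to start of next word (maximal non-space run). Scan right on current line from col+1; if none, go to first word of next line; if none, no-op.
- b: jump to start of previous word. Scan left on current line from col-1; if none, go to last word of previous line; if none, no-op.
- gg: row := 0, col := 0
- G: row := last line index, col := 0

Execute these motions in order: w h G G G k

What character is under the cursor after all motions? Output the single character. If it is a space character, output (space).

After 1 (w): row=0 col=4 char='p'
After 2 (h): row=0 col=3 char='_'
After 3 (G): row=3 col=0 char='p'
After 4 (G): row=3 col=0 char='p'
After 5 (G): row=3 col=0 char='p'
After 6 (k): row=2 col=0 char='r'

Answer: r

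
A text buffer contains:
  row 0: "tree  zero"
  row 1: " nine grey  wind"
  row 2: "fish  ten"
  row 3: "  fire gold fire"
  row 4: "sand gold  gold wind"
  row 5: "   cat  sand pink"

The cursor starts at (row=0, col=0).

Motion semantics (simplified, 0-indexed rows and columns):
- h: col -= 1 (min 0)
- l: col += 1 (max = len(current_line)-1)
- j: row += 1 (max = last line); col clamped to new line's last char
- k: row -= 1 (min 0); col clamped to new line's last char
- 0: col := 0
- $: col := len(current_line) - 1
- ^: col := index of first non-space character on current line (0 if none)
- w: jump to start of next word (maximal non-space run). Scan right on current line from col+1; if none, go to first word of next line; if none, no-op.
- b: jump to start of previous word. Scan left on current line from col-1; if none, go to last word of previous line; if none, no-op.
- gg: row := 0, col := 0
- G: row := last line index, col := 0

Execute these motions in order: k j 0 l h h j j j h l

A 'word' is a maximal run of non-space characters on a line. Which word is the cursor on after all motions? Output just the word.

Answer: sand

Derivation:
After 1 (k): row=0 col=0 char='t'
After 2 (j): row=1 col=0 char='_'
After 3 (0): row=1 col=0 char='_'
After 4 (l): row=1 col=1 char='n'
After 5 (h): row=1 col=0 char='_'
After 6 (h): row=1 col=0 char='_'
After 7 (j): row=2 col=0 char='f'
After 8 (j): row=3 col=0 char='_'
After 9 (j): row=4 col=0 char='s'
After 10 (h): row=4 col=0 char='s'
After 11 (l): row=4 col=1 char='a'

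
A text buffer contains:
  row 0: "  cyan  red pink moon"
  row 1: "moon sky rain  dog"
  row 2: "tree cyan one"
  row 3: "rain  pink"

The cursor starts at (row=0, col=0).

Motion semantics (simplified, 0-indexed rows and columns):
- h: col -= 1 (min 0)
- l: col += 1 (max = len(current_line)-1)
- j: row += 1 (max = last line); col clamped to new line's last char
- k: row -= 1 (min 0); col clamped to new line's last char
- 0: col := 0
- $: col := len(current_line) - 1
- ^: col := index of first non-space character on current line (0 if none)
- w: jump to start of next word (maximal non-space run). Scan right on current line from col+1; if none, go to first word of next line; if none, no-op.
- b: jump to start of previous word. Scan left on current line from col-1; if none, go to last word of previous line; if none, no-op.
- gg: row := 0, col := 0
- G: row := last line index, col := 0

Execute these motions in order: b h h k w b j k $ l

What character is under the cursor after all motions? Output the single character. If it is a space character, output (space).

Answer: n

Derivation:
After 1 (b): row=0 col=0 char='_'
After 2 (h): row=0 col=0 char='_'
After 3 (h): row=0 col=0 char='_'
After 4 (k): row=0 col=0 char='_'
After 5 (w): row=0 col=2 char='c'
After 6 (b): row=0 col=2 char='c'
After 7 (j): row=1 col=2 char='o'
After 8 (k): row=0 col=2 char='c'
After 9 ($): row=0 col=20 char='n'
After 10 (l): row=0 col=20 char='n'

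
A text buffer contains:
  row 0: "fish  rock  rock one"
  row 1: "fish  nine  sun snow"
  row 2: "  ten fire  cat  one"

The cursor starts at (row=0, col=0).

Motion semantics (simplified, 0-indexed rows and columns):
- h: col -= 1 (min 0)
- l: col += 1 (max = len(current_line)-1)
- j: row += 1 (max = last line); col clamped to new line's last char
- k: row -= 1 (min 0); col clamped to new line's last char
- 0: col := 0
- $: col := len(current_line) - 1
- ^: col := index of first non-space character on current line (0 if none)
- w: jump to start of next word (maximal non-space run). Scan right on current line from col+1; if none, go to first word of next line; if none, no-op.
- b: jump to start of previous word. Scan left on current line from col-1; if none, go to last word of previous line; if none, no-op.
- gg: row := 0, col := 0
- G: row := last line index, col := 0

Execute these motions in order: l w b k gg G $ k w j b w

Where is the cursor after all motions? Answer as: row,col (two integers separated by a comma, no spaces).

After 1 (l): row=0 col=1 char='i'
After 2 (w): row=0 col=6 char='r'
After 3 (b): row=0 col=0 char='f'
After 4 (k): row=0 col=0 char='f'
After 5 (gg): row=0 col=0 char='f'
After 6 (G): row=2 col=0 char='_'
After 7 ($): row=2 col=19 char='e'
After 8 (k): row=1 col=19 char='w'
After 9 (w): row=2 col=2 char='t'
After 10 (j): row=2 col=2 char='t'
After 11 (b): row=1 col=16 char='s'
After 12 (w): row=2 col=2 char='t'

Answer: 2,2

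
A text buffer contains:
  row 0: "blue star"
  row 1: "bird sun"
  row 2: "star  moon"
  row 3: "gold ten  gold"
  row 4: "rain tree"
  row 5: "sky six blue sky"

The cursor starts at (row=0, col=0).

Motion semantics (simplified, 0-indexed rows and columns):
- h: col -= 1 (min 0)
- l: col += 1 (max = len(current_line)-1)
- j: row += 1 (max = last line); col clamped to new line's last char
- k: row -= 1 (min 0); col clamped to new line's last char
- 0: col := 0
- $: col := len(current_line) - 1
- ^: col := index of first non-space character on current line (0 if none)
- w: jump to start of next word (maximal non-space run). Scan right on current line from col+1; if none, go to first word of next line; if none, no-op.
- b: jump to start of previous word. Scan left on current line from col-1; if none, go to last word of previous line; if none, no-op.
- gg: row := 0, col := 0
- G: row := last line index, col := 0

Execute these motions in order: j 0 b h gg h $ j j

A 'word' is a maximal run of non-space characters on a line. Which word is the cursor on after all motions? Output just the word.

Answer: moon

Derivation:
After 1 (j): row=1 col=0 char='b'
After 2 (0): row=1 col=0 char='b'
After 3 (b): row=0 col=5 char='s'
After 4 (h): row=0 col=4 char='_'
After 5 (gg): row=0 col=0 char='b'
After 6 (h): row=0 col=0 char='b'
After 7 ($): row=0 col=8 char='r'
After 8 (j): row=1 col=7 char='n'
After 9 (j): row=2 col=7 char='o'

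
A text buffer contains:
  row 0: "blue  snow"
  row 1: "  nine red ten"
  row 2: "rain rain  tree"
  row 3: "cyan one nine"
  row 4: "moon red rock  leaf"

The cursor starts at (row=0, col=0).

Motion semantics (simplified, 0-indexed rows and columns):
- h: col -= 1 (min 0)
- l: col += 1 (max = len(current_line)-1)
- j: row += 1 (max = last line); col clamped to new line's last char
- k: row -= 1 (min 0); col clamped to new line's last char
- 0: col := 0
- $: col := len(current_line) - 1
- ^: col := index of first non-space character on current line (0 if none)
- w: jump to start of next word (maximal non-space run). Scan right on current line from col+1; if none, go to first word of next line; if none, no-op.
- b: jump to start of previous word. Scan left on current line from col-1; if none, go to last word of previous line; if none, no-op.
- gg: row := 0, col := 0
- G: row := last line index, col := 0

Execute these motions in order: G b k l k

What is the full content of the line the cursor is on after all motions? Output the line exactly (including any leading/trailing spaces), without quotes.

Answer:   nine red ten

Derivation:
After 1 (G): row=4 col=0 char='m'
After 2 (b): row=3 col=9 char='n'
After 3 (k): row=2 col=9 char='_'
After 4 (l): row=2 col=10 char='_'
After 5 (k): row=1 col=10 char='_'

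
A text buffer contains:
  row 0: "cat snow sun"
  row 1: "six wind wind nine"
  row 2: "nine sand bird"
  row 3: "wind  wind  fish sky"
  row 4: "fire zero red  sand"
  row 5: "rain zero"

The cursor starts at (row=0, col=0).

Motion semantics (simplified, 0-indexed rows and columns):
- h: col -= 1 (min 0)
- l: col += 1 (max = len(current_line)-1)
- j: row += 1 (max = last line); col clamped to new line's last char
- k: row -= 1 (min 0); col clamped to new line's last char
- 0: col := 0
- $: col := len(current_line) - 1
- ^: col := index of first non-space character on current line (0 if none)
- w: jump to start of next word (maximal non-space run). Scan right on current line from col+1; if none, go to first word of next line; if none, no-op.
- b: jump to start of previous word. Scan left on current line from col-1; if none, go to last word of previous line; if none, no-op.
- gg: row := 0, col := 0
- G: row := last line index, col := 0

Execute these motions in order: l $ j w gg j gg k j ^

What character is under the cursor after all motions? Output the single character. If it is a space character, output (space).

After 1 (l): row=0 col=1 char='a'
After 2 ($): row=0 col=11 char='n'
After 3 (j): row=1 col=11 char='n'
After 4 (w): row=1 col=14 char='n'
After 5 (gg): row=0 col=0 char='c'
After 6 (j): row=1 col=0 char='s'
After 7 (gg): row=0 col=0 char='c'
After 8 (k): row=0 col=0 char='c'
After 9 (j): row=1 col=0 char='s'
After 10 (^): row=1 col=0 char='s'

Answer: s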